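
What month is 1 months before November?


November is month 11
11 - 1 = 10

October


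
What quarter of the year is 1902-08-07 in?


Month: August (month 8)
Q1: Jan-Mar, Q2: Apr-Jun, Q3: Jul-Sep, Q4: Oct-Dec

Q3


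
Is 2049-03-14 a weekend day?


Anchor: Jan 1, 2049. With p = 2049 - 1 = 2048: (p + p//4 - p//100 + p//400) mod 7 = (2048 + 512 - 20 + 5) mod 7 = 2545 mod 7 = 4 -> Friday (Mon=0 ... Sun=6)
Day of year: 73; offset = 72
Weekday index = (4 + 72) mod 7 = 6 -> Sunday
Weekend days: Saturday, Sunday

Yes


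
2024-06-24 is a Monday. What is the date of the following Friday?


Current: Monday
Target: Friday
Days ahead: 4

Next Friday: 2024-06-28


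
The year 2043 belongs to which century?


Century = (year - 1) // 100 + 1
= (2043 - 1) // 100 + 1
= 2042 // 100 + 1
= 20 + 1

21st century


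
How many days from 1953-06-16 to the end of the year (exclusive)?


Day of year: 167 of 365
Remaining = 365 - 167

198 days


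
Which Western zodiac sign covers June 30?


Date: June 30
Conventional tropical zodiac dates: Cancer from June 21 onward; Leo starts July 23
June 30 falls within the Cancer range

Cancer


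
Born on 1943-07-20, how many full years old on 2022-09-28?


Birth: 1943-07-20
Reference: 2022-09-28
Year difference: 2022 - 1943 = 79

79 years old


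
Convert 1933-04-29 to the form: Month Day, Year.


ISO 1933-04-29 parses as year=1933, month=04, day=29
Month 4 -> April

April 29, 1933


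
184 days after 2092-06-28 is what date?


Start: 2092-06-28, add 184 days
June 2092 has 30 days: 30 - 28 = 2 days to June 30 -> 182 left
July 2092 has 31 days -> 151 left
August 2092 has 31 days -> 120 left
September 2092 has 30 days -> 90 left
October 2092 has 31 days -> 59 left
November 2092 has 30 days -> 29 left
December 2092: 29 <= 31 -> lands on December 29

Result: 2092-12-29


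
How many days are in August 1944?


August 1944

31 days


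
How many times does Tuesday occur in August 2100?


August 2100 has 31 days
Anchor: Jan 1, 2100. With p = 2100 - 1 = 2099: (p + p//4 - p//100 + p//400) mod 7 = (2099 + 524 - 20 + 5) mod 7 = 2608 mod 7 = 4 -> Friday (Mon=0 ... Sun=6)
Days before August (Jan-Jul): 212; August 1 index = (4 + 212) mod 7 = 6 -> Sunday
First Tuesday is August 3
Tuesdays: 3, 10, 17, 24, 31

5 Tuesdays


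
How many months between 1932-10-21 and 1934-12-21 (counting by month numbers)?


From October 1932 to December 1934
2 years * 12 = 24 months, plus 2 months = 26

26 months


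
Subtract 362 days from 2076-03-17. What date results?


Start: 2076-03-17, subtract 362 days
Back 17 days from March 17 reaches February 29, 2076 -> 345 left
February 2076 has 29 days -> back to January 31, 2076 -> 316 left
January 2076 has 31 days -> back to December 31, 2075 -> 285 left
December 2075 has 31 days -> back to November 30, 2075 -> 254 left
November 2075 has 30 days -> back to October 31, 2075 -> 224 left
October 2075 has 31 days -> back to September 30, 2075 -> 193 left
September 2075 has 30 days -> back to August 31, 2075 -> 163 left
August 2075 has 31 days -> back to July 31, 2075 -> 132 left
July 2075 has 31 days -> back to June 30, 2075 -> 101 left
June 2075 has 30 days -> back to May 31, 2075 -> 71 left
May 2075 has 31 days -> back to April 30, 2075 -> 40 left
April 2075 has 30 days -> back to March 31, 2075 -> 10 left
March 2075: 31 - 10 = 21 -> lands on March 21

Result: 2075-03-21


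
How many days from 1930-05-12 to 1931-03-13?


From 1930-05-12 to 1931-03-13
1930-05-12: days before May = 31 + 28 + 31 + 30 = 120 (1930 is not a leap year); day of year = 120 + 12 = 132
1931-03-13: days before March = 31 + 28 = 59 (1931 is not a leap year); day of year = 59 + 13 = 72
Rest of 1930: 365 - 132 = 233
Total = 233 + 72 = 305

305 days


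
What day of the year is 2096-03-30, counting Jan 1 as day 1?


Date: March 30, 2096
Days in months 1 through 2: 60
Plus 30 days in March

Day of year: 90


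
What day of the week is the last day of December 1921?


December 1921 has 31 days
Anchor: Jan 1, 1921. With p = 1921 - 1 = 1920: (p + p//4 - p//100 + p//400) mod 7 = (1920 + 480 - 19 + 4) mod 7 = 2385 mod 7 = 5 -> Saturday (Mon=0 ... Sun=6)
Days before December (Jan-Nov): 334; December 1 index = (5 + 334) mod 7 = 3 -> Thursday
Last day offset: 31 - 1 = 30 days
Weekday index = (3 + 30) mod 7 = 5

Saturday, December 31


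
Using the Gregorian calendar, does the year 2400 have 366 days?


Gregorian leap year rule: divisible by 4, but not by 100, unless also by 400.
2400 is divisible by 400 -> leap year

Yes


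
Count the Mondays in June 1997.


June 1997 has 30 days
Anchor: Jan 1, 1997. With p = 1997 - 1 = 1996: (p + p//4 - p//100 + p//400) mod 7 = (1996 + 499 - 19 + 4) mod 7 = 2480 mod 7 = 2 -> Wednesday (Mon=0 ... Sun=6)
Days before June (Jan-May): 151; June 1 index = (2 + 151) mod 7 = 6 -> Sunday
First Monday is June 2
Mondays: 2, 9, 16, 23, 30

5 Mondays


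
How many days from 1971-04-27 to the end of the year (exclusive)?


Day of year: 117 of 365
Remaining = 365 - 117

248 days


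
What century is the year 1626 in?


Century = (year - 1) // 100 + 1
= (1626 - 1) // 100 + 1
= 1625 // 100 + 1
= 16 + 1

17th century


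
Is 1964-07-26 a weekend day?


Anchor: Jan 1, 1964. With p = 1964 - 1 = 1963: (p + p//4 - p//100 + p//400) mod 7 = (1963 + 490 - 19 + 4) mod 7 = 2438 mod 7 = 2 -> Wednesday (Mon=0 ... Sun=6)
Day of year: 208; offset = 207
Weekday index = (2 + 207) mod 7 = 6 -> Sunday
Weekend days: Saturday, Sunday

Yes


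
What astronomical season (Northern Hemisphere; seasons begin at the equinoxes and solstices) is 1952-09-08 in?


Date: September 8
Astronomical Summer (approx.; exact equinox/solstice day varies by year): June 21 to September 21
September 8 falls within the Summer window

Summer


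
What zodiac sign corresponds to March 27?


Date: March 27
Conventional tropical zodiac dates: Aries from March 21 onward; Taurus starts April 20
March 27 falls within the Aries range

Aries


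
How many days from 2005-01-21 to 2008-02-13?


From 2005-01-21 to 2008-02-13
2005-01-21: day of year = 21
2008-02-13: days before February = 31; day of year = 31 + 13 = 44
Rest of 2005: 365 - 21 = 344
Full years 2006 (365), 2007 (365): 730
Total = 344 + 730 + 44 = 1118

1118 days


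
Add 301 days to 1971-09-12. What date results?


Start: 1971-09-12, add 301 days
September 1971 has 30 days: 30 - 12 = 18 days to September 30 -> 283 left
October 1971 has 31 days -> 252 left
November 1971 has 30 days -> 222 left
December 1971 has 31 days -> 191 left
January 1972 has 31 days -> 160 left
February 1972 has 29 days -> 131 left
March 1972 has 31 days -> 100 left
April 1972 has 30 days -> 70 left
May 1972 has 31 days -> 39 left
June 1972 has 30 days -> 9 left
July 1972: 9 <= 31 -> lands on July 9

Result: 1972-07-09


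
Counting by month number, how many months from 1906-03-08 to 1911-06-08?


From March 1906 to June 1911
5 years * 12 = 60 months, plus 3 months = 63

63 months


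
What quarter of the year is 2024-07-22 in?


Month: July (month 7)
Q1: Jan-Mar, Q2: Apr-Jun, Q3: Jul-Sep, Q4: Oct-Dec

Q3


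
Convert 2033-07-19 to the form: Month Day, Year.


ISO 2033-07-19 parses as year=2033, month=07, day=19
Month 7 -> July

July 19, 2033


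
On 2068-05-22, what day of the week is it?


Date: May 22, 2068
Anchor: Jan 1, 2068. With p = 2068 - 1 = 2067: (p + p//4 - p//100 + p//400) mod 7 = (2067 + 516 - 20 + 5) mod 7 = 2568 mod 7 = 6 -> Sunday (Mon=0 ... Sun=6)
Days before May (Jan-Apr): 121; offset = 121 + 22 - 1 = 142
Weekday index = (6 + 142) mod 7 = 1

Day of the week: Tuesday


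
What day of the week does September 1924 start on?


Target: September 1, 1924
Anchor: Jan 1, 1924. With p = 1924 - 1 = 1923: (p + p//4 - p//100 + p//400) mod 7 = (1923 + 480 - 19 + 4) mod 7 = 2388 mod 7 = 1 -> Tuesday (Mon=0 ... Sun=6)
Days before September (Jan-Aug): 244 days
Weekday index = (1 + 244) mod 7 = 0

Monday


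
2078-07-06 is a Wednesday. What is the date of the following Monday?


Current: Wednesday
Target: Monday
Days ahead: 5

Next Monday: 2078-07-11


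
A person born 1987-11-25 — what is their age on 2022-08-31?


Birth: 1987-11-25
Reference: 2022-08-31
Year difference: 2022 - 1987 = 35
Birthday not yet reached in 2022, subtract 1

34 years old


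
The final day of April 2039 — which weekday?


April 2039 has 30 days
Anchor: Jan 1, 2039. With p = 2039 - 1 = 2038: (p + p//4 - p//100 + p//400) mod 7 = (2038 + 509 - 20 + 5) mod 7 = 2532 mod 7 = 5 -> Saturday (Mon=0 ... Sun=6)
Days before April (Jan-Mar): 90; April 1 index = (5 + 90) mod 7 = 4 -> Friday
Last day offset: 30 - 1 = 29 days
Weekday index = (4 + 29) mod 7 = 5

Saturday, April 30


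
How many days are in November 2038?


November 2038

30 days


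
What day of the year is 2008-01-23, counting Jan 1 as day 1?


Date: January 23, 2008
No months before January
Plus 23 days in January

Day of year: 23


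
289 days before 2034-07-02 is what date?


Start: 2034-07-02, subtract 289 days
Back 2 days from July 2 reaches June 30, 2034 -> 287 left
June 2034 has 30 days -> back to May 31, 2034 -> 257 left
May 2034 has 31 days -> back to April 30, 2034 -> 226 left
April 2034 has 30 days -> back to March 31, 2034 -> 196 left
March 2034 has 31 days -> back to February 28, 2034 -> 165 left
February 2034 has 28 days -> back to January 31, 2034 -> 137 left
January 2034 has 31 days -> back to December 31, 2033 -> 106 left
December 2033 has 31 days -> back to November 30, 2033 -> 75 left
November 2033 has 30 days -> back to October 31, 2033 -> 45 left
October 2033 has 31 days -> back to September 30, 2033 -> 14 left
September 2033: 30 - 14 = 16 -> lands on September 16

Result: 2033-09-16


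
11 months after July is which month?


July is month 7
7 + 11 = 18; wrap: 18 - 12 = 6

June


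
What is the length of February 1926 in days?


February 1926 (leap year: no)

28 days


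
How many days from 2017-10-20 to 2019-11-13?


From 2017-10-20 to 2019-11-13
2017-10-20: days before October = 31 + 28 + 31 + 30 + 31 + 30 + 31 + 31 + 30 = 273 (2017 is not a leap year); day of year = 273 + 20 = 293
2019-11-13: days before November = 31 + 28 + 31 + 30 + 31 + 30 + 31 + 31 + 30 + 31 = 304 (2019 is not a leap year); day of year = 304 + 13 = 317
Rest of 2017: 365 - 293 = 72
Full years 2018 (365): 365
Total = 72 + 365 + 317 = 754

754 days


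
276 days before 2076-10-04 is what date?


Start: 2076-10-04, subtract 276 days
Back 4 days from October 4 reaches September 30, 2076 -> 272 left
September 2076 has 30 days -> back to August 31, 2076 -> 242 left
August 2076 has 31 days -> back to July 31, 2076 -> 211 left
July 2076 has 31 days -> back to June 30, 2076 -> 180 left
June 2076 has 30 days -> back to May 31, 2076 -> 150 left
May 2076 has 31 days -> back to April 30, 2076 -> 119 left
April 2076 has 30 days -> back to March 31, 2076 -> 89 left
March 2076 has 31 days -> back to February 29, 2076 -> 58 left
February 2076 has 29 days -> back to January 31, 2076 -> 29 left
January 2076: 31 - 29 = 2 -> lands on January 2

Result: 2076-01-02


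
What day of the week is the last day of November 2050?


November 2050 has 30 days
Anchor: Jan 1, 2050. With p = 2050 - 1 = 2049: (p + p//4 - p//100 + p//400) mod 7 = (2049 + 512 - 20 + 5) mod 7 = 2546 mod 7 = 5 -> Saturday (Mon=0 ... Sun=6)
Days before November (Jan-Oct): 304; November 1 index = (5 + 304) mod 7 = 1 -> Tuesday
Last day offset: 30 - 1 = 29 days
Weekday index = (1 + 29) mod 7 = 2

Wednesday, November 30


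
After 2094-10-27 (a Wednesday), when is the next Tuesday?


Current: Wednesday
Target: Tuesday
Days ahead: 6

Next Tuesday: 2094-11-02


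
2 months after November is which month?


November is month 11
11 + 2 = 13; wrap: 13 - 12 = 1

January


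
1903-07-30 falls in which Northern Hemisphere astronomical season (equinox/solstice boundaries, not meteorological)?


Date: July 30
Astronomical Summer (approx.; exact equinox/solstice day varies by year): June 21 to September 21
July 30 falls within the Summer window

Summer


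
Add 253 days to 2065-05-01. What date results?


Start: 2065-05-01, add 253 days
May 2065 has 31 days: 31 - 1 = 30 days to May 31 -> 223 left
June 2065 has 30 days -> 193 left
July 2065 has 31 days -> 162 left
August 2065 has 31 days -> 131 left
September 2065 has 30 days -> 101 left
October 2065 has 31 days -> 70 left
November 2065 has 30 days -> 40 left
December 2065 has 31 days -> 9 left
January 2066: 9 <= 31 -> lands on January 9

Result: 2066-01-09


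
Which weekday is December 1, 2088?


Target: December 1, 2088
Anchor: Jan 1, 2088. With p = 2088 - 1 = 2087: (p + p//4 - p//100 + p//400) mod 7 = (2087 + 521 - 20 + 5) mod 7 = 2593 mod 7 = 3 -> Thursday (Mon=0 ... Sun=6)
Days before December (Jan-Nov): 335 days
Weekday index = (3 + 335) mod 7 = 2

Wednesday


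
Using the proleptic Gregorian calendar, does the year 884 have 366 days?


Gregorian leap year rule: divisible by 4, but not by 100, unless also by 400.
884 is divisible by 4 but not 100 -> leap year

Yes


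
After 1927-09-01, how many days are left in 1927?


Day of year: 244 of 365
Remaining = 365 - 244

121 days


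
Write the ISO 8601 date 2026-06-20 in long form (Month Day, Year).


ISO 2026-06-20 parses as year=2026, month=06, day=20
Month 6 -> June

June 20, 2026


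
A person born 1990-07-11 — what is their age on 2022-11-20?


Birth: 1990-07-11
Reference: 2022-11-20
Year difference: 2022 - 1990 = 32

32 years old


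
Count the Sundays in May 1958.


May 1958 has 31 days
Anchor: Jan 1, 1958. With p = 1958 - 1 = 1957: (p + p//4 - p//100 + p//400) mod 7 = (1957 + 489 - 19 + 4) mod 7 = 2431 mod 7 = 2 -> Wednesday (Mon=0 ... Sun=6)
Days before May (Jan-Apr): 120; May 1 index = (2 + 120) mod 7 = 3 -> Thursday
First Sunday is May 4
Sundays: 4, 11, 18, 25

4 Sundays


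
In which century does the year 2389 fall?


Century = (year - 1) // 100 + 1
= (2389 - 1) // 100 + 1
= 2388 // 100 + 1
= 23 + 1

24th century


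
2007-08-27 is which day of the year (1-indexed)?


Date: August 27, 2007
Days in months 1 through 7: 212
Plus 27 days in August

Day of year: 239


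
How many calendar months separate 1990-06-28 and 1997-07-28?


From June 1990 to July 1997
7 years * 12 = 84 months, plus 1 month = 85

85 months


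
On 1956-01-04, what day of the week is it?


Date: January 4, 1956
Anchor: Jan 1, 1956. With p = 1956 - 1 = 1955: (p + p//4 - p//100 + p//400) mod 7 = (1955 + 488 - 19 + 4) mod 7 = 2428 mod 7 = 6 -> Sunday (Mon=0 ... Sun=6)
Days into year = 4 - 1 = 3
Weekday index = (6 + 3) mod 7 = 2

Day of the week: Wednesday


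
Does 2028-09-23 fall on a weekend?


Anchor: Jan 1, 2028. With p = 2028 - 1 = 2027: (p + p//4 - p//100 + p//400) mod 7 = (2027 + 506 - 20 + 5) mod 7 = 2518 mod 7 = 5 -> Saturday (Mon=0 ... Sun=6)
Day of year: 267; offset = 266
Weekday index = (5 + 266) mod 7 = 5 -> Saturday
Weekend days: Saturday, Sunday

Yes


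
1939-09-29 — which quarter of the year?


Month: September (month 9)
Q1: Jan-Mar, Q2: Apr-Jun, Q3: Jul-Sep, Q4: Oct-Dec

Q3


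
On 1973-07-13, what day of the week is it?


Date: July 13, 1973
Anchor: Jan 1, 1973. With p = 1973 - 1 = 1972: (p + p//4 - p//100 + p//400) mod 7 = (1972 + 493 - 19 + 4) mod 7 = 2450 mod 7 = 0 -> Monday (Mon=0 ... Sun=6)
Days before July (Jan-Jun): 181; offset = 181 + 13 - 1 = 193
Weekday index = (0 + 193) mod 7 = 4

Day of the week: Friday


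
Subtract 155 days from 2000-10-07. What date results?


Start: 2000-10-07, subtract 155 days
Back 7 days from October 7 reaches September 30, 2000 -> 148 left
September 2000 has 30 days -> back to August 31, 2000 -> 118 left
August 2000 has 31 days -> back to July 31, 2000 -> 87 left
July 2000 has 31 days -> back to June 30, 2000 -> 56 left
June 2000 has 30 days -> back to May 31, 2000 -> 26 left
May 2000: 31 - 26 = 5 -> lands on May 5

Result: 2000-05-05


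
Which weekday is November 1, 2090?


Target: November 1, 2090
Anchor: Jan 1, 2090. With p = 2090 - 1 = 2089: (p + p//4 - p//100 + p//400) mod 7 = (2089 + 522 - 20 + 5) mod 7 = 2596 mod 7 = 6 -> Sunday (Mon=0 ... Sun=6)
Days before November (Jan-Oct): 304 days
Weekday index = (6 + 304) mod 7 = 2

Wednesday


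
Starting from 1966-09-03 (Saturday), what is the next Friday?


Current: Saturday
Target: Friday
Days ahead: 6

Next Friday: 1966-09-09


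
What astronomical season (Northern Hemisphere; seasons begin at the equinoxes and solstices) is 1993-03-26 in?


Date: March 26
Astronomical Spring (approx.; exact equinox/solstice day varies by year): March 20 to June 20
March 26 falls within the Spring window

Spring


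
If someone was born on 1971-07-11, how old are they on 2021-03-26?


Birth: 1971-07-11
Reference: 2021-03-26
Year difference: 2021 - 1971 = 50
Birthday not yet reached in 2021, subtract 1

49 years old


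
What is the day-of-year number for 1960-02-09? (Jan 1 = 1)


Date: February 9, 1960
Days in months 1 through 1: 31
Plus 9 days in February

Day of year: 40


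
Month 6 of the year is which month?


Month 6 of 12

June


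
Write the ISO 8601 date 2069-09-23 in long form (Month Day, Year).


ISO 2069-09-23 parses as year=2069, month=09, day=23
Month 9 -> September

September 23, 2069


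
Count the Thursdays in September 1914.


September 1914 has 30 days
Anchor: Jan 1, 1914. With p = 1914 - 1 = 1913: (p + p//4 - p//100 + p//400) mod 7 = (1913 + 478 - 19 + 4) mod 7 = 2376 mod 7 = 3 -> Thursday (Mon=0 ... Sun=6)
Days before September (Jan-Aug): 243; September 1 index = (3 + 243) mod 7 = 1 -> Tuesday
First Thursday is September 3
Thursdays: 3, 10, 17, 24

4 Thursdays


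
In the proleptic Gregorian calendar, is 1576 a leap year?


Gregorian leap year rule: divisible by 4, but not by 100, unless also by 400.
1576 is divisible by 4 but not 100 -> leap year

Yes


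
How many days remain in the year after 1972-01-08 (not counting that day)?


Day of year: 8 of 366
Remaining = 366 - 8

358 days


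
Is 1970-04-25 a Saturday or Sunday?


Anchor: Jan 1, 1970. With p = 1970 - 1 = 1969: (p + p//4 - p//100 + p//400) mod 7 = (1969 + 492 - 19 + 4) mod 7 = 2446 mod 7 = 3 -> Thursday (Mon=0 ... Sun=6)
Day of year: 115; offset = 114
Weekday index = (3 + 114) mod 7 = 5 -> Saturday
Weekend days: Saturday, Sunday

Yes


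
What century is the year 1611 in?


Century = (year - 1) // 100 + 1
= (1611 - 1) // 100 + 1
= 1610 // 100 + 1
= 16 + 1

17th century


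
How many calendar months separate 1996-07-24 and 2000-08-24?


From July 1996 to August 2000
4 years * 12 = 48 months, plus 1 month = 49

49 months


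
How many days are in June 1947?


June 1947

30 days


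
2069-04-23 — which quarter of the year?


Month: April (month 4)
Q1: Jan-Mar, Q2: Apr-Jun, Q3: Jul-Sep, Q4: Oct-Dec

Q2


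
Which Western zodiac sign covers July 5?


Date: July 5
Conventional tropical zodiac dates: Cancer from June 21 onward; Leo starts July 23
July 5 falls within the Cancer range

Cancer


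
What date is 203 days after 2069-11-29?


Start: 2069-11-29, add 203 days
November 2069 has 30 days: 30 - 29 = 1 day to November 30 -> 202 left
December 2069 has 31 days -> 171 left
January 2070 has 31 days -> 140 left
February 2070 has 28 days -> 112 left
March 2070 has 31 days -> 81 left
April 2070 has 30 days -> 51 left
May 2070 has 31 days -> 20 left
June 2070: 20 <= 30 -> lands on June 20

Result: 2070-06-20


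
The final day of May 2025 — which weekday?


May 2025 has 31 days
Anchor: Jan 1, 2025. With p = 2025 - 1 = 2024: (p + p//4 - p//100 + p//400) mod 7 = (2024 + 506 - 20 + 5) mod 7 = 2515 mod 7 = 2 -> Wednesday (Mon=0 ... Sun=6)
Days before May (Jan-Apr): 120; May 1 index = (2 + 120) mod 7 = 3 -> Thursday
Last day offset: 31 - 1 = 30 days
Weekday index = (3 + 30) mod 7 = 5

Saturday, May 31


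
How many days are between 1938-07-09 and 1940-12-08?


From 1938-07-09 to 1940-12-08
1938-07-09: days before July = 31 + 28 + 31 + 30 + 31 + 30 = 181 (1938 is not a leap year); day of year = 181 + 9 = 190
1940-12-08: days before December = 31 + 29 + 31 + 30 + 31 + 30 + 31 + 31 + 30 + 31 + 30 = 335 (1940 is a leap year); day of year = 335 + 8 = 343
Rest of 1938: 365 - 190 = 175
Full years 1939 (365): 365
Total = 175 + 365 + 343 = 883

883 days


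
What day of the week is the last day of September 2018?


September 2018 has 30 days
Anchor: Jan 1, 2018. With p = 2018 - 1 = 2017: (p + p//4 - p//100 + p//400) mod 7 = (2017 + 504 - 20 + 5) mod 7 = 2506 mod 7 = 0 -> Monday (Mon=0 ... Sun=6)
Days before September (Jan-Aug): 243; September 1 index = (0 + 243) mod 7 = 5 -> Saturday
Last day offset: 30 - 1 = 29 days
Weekday index = (5 + 29) mod 7 = 6

Sunday, September 30


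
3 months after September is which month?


September is month 9
9 + 3 = 12

December


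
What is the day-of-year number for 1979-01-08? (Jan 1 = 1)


Date: January 8, 1979
No months before January
Plus 8 days in January

Day of year: 8


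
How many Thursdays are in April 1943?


April 1943 has 30 days
Anchor: Jan 1, 1943. With p = 1943 - 1 = 1942: (p + p//4 - p//100 + p//400) mod 7 = (1942 + 485 - 19 + 4) mod 7 = 2412 mod 7 = 4 -> Friday (Mon=0 ... Sun=6)
Days before April (Jan-Mar): 90; April 1 index = (4 + 90) mod 7 = 3 -> Thursday
First Thursday is April 1
Thursdays: 1, 8, 15, 22, 29

5 Thursdays


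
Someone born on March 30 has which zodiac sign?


Date: March 30
Conventional tropical zodiac dates: Aries from March 21 onward; Taurus starts April 20
March 30 falls within the Aries range

Aries


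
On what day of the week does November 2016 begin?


Target: November 1, 2016
Anchor: Jan 1, 2016. With p = 2016 - 1 = 2015: (p + p//4 - p//100 + p//400) mod 7 = (2015 + 503 - 20 + 5) mod 7 = 2503 mod 7 = 4 -> Friday (Mon=0 ... Sun=6)
Days before November (Jan-Oct): 305 days
Weekday index = (4 + 305) mod 7 = 1

Tuesday


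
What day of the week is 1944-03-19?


Date: March 19, 1944
Anchor: Jan 1, 1944. With p = 1944 - 1 = 1943: (p + p//4 - p//100 + p//400) mod 7 = (1943 + 485 - 19 + 4) mod 7 = 2413 mod 7 = 5 -> Saturday (Mon=0 ... Sun=6)
Days before March (Jan-Feb): 60; offset = 60 + 19 - 1 = 78
Weekday index = (5 + 78) mod 7 = 6

Day of the week: Sunday


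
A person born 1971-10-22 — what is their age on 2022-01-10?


Birth: 1971-10-22
Reference: 2022-01-10
Year difference: 2022 - 1971 = 51
Birthday not yet reached in 2022, subtract 1

50 years old


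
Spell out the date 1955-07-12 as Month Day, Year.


ISO 1955-07-12 parses as year=1955, month=07, day=12
Month 7 -> July

July 12, 1955


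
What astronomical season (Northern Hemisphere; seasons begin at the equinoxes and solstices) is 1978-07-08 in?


Date: July 8
Astronomical Summer (approx.; exact equinox/solstice day varies by year): June 21 to September 21
July 8 falls within the Summer window

Summer


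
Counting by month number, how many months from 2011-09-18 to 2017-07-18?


From September 2011 to July 2017
6 years * 12 = 72 months, minus 2 months = 70

70 months


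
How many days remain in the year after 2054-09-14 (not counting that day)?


Day of year: 257 of 365
Remaining = 365 - 257

108 days


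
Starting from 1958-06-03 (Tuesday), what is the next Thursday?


Current: Tuesday
Target: Thursday
Days ahead: 2

Next Thursday: 1958-06-05


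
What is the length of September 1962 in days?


September 1962

30 days


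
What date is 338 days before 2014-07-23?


Start: 2014-07-23, subtract 338 days
Back 23 days from July 23 reaches June 30, 2014 -> 315 left
June 2014 has 30 days -> back to May 31, 2014 -> 285 left
May 2014 has 31 days -> back to April 30, 2014 -> 254 left
April 2014 has 30 days -> back to March 31, 2014 -> 224 left
March 2014 has 31 days -> back to February 28, 2014 -> 193 left
February 2014 has 28 days -> back to January 31, 2014 -> 165 left
January 2014 has 31 days -> back to December 31, 2013 -> 134 left
December 2013 has 31 days -> back to November 30, 2013 -> 103 left
November 2013 has 30 days -> back to October 31, 2013 -> 73 left
October 2013 has 31 days -> back to September 30, 2013 -> 42 left
September 2013 has 30 days -> back to August 31, 2013 -> 12 left
August 2013: 31 - 12 = 19 -> lands on August 19

Result: 2013-08-19


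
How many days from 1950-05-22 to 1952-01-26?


From 1950-05-22 to 1952-01-26
1950-05-22: days before May = 31 + 28 + 31 + 30 = 120 (1950 is not a leap year); day of year = 120 + 22 = 142
1952-01-26: day of year = 26
Rest of 1950: 365 - 142 = 223
Full years 1951 (365): 365
Total = 223 + 365 + 26 = 614

614 days


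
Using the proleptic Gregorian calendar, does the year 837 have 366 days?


Gregorian leap year rule: divisible by 4, but not by 100, unless also by 400.
837 is not divisible by 4 -> not a leap year

No


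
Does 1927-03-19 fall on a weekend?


Anchor: Jan 1, 1927. With p = 1927 - 1 = 1926: (p + p//4 - p//100 + p//400) mod 7 = (1926 + 481 - 19 + 4) mod 7 = 2392 mod 7 = 5 -> Saturday (Mon=0 ... Sun=6)
Day of year: 78; offset = 77
Weekday index = (5 + 77) mod 7 = 5 -> Saturday
Weekend days: Saturday, Sunday

Yes


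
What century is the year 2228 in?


Century = (year - 1) // 100 + 1
= (2228 - 1) // 100 + 1
= 2227 // 100 + 1
= 22 + 1

23rd century


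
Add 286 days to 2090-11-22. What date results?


Start: 2090-11-22, add 286 days
November 2090 has 30 days: 30 - 22 = 8 days to November 30 -> 278 left
December 2090 has 31 days -> 247 left
January 2091 has 31 days -> 216 left
February 2091 has 28 days -> 188 left
March 2091 has 31 days -> 157 left
April 2091 has 30 days -> 127 left
May 2091 has 31 days -> 96 left
June 2091 has 30 days -> 66 left
July 2091 has 31 days -> 35 left
August 2091 has 31 days -> 4 left
September 2091: 4 <= 30 -> lands on September 4

Result: 2091-09-04


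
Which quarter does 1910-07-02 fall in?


Month: July (month 7)
Q1: Jan-Mar, Q2: Apr-Jun, Q3: Jul-Sep, Q4: Oct-Dec

Q3


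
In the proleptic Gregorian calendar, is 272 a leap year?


Gregorian leap year rule: divisible by 4, but not by 100, unless also by 400.
272 is divisible by 4 but not 100 -> leap year

Yes


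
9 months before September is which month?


September is month 9
9 - 9 = 0; wrap: 0 + 12 = 12

December


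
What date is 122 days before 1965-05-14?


Start: 1965-05-14, subtract 122 days
Back 14 days from May 14 reaches April 30, 1965 -> 108 left
April 1965 has 30 days -> back to March 31, 1965 -> 78 left
March 1965 has 31 days -> back to February 28, 1965 -> 47 left
February 1965 has 28 days -> back to January 31, 1965 -> 19 left
January 1965: 31 - 19 = 12 -> lands on January 12

Result: 1965-01-12


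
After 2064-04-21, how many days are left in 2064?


Day of year: 112 of 366
Remaining = 366 - 112

254 days


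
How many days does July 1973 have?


July 1973

31 days


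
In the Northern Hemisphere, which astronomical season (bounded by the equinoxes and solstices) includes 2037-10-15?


Date: October 15
Astronomical Autumn (approx.; exact equinox/solstice day varies by year): September 22 to December 20
October 15 falls within the Autumn window

Autumn


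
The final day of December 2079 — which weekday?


December 2079 has 31 days
Anchor: Jan 1, 2079. With p = 2079 - 1 = 2078: (p + p//4 - p//100 + p//400) mod 7 = (2078 + 519 - 20 + 5) mod 7 = 2582 mod 7 = 6 -> Sunday (Mon=0 ... Sun=6)
Days before December (Jan-Nov): 334; December 1 index = (6 + 334) mod 7 = 4 -> Friday
Last day offset: 31 - 1 = 30 days
Weekday index = (4 + 30) mod 7 = 6

Sunday, December 31


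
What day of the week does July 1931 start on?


Target: July 1, 1931
Anchor: Jan 1, 1931. With p = 1931 - 1 = 1930: (p + p//4 - p//100 + p//400) mod 7 = (1930 + 482 - 19 + 4) mod 7 = 2397 mod 7 = 3 -> Thursday (Mon=0 ... Sun=6)
Days before July (Jan-Jun): 181 days
Weekday index = (3 + 181) mod 7 = 2

Wednesday


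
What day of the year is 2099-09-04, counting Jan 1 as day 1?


Date: September 4, 2099
Days in months 1 through 8: 243
Plus 4 days in September

Day of year: 247


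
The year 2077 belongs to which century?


Century = (year - 1) // 100 + 1
= (2077 - 1) // 100 + 1
= 2076 // 100 + 1
= 20 + 1

21st century


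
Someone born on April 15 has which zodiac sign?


Date: April 15
Conventional tropical zodiac dates: Aries from March 21 onward; Taurus starts April 20
April 15 falls within the Aries range

Aries


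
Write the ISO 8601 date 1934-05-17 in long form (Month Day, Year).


ISO 1934-05-17 parses as year=1934, month=05, day=17
Month 5 -> May

May 17, 1934


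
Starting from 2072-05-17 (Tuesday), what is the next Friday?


Current: Tuesday
Target: Friday
Days ahead: 3

Next Friday: 2072-05-20


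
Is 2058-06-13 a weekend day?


Anchor: Jan 1, 2058. With p = 2058 - 1 = 2057: (p + p//4 - p//100 + p//400) mod 7 = (2057 + 514 - 20 + 5) mod 7 = 2556 mod 7 = 1 -> Tuesday (Mon=0 ... Sun=6)
Day of year: 164; offset = 163
Weekday index = (1 + 163) mod 7 = 3 -> Thursday
Weekend days: Saturday, Sunday

No


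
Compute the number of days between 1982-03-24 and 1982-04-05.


From 1982-03-24 to 1982-04-05
1982-03-24: days before March = 31 + 28 = 59 (1982 is not a leap year); day of year = 59 + 24 = 83
1982-04-05: days before April = 31 + 28 + 31 = 90 (1982 is not a leap year); day of year = 90 + 5 = 95
Same year: 95 - 83 = 12

12 days


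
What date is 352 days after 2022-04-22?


Start: 2022-04-22, add 352 days
April 2022 has 30 days: 30 - 22 = 8 days to April 30 -> 344 left
May 2022 has 31 days -> 313 left
June 2022 has 30 days -> 283 left
July 2022 has 31 days -> 252 left
August 2022 has 31 days -> 221 left
September 2022 has 30 days -> 191 left
October 2022 has 31 days -> 160 left
November 2022 has 30 days -> 130 left
December 2022 has 31 days -> 99 left
January 2023 has 31 days -> 68 left
February 2023 has 28 days -> 40 left
March 2023 has 31 days -> 9 left
April 2023: 9 <= 30 -> lands on April 9

Result: 2023-04-09


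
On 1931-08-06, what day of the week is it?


Date: August 6, 1931
Anchor: Jan 1, 1931. With p = 1931 - 1 = 1930: (p + p//4 - p//100 + p//400) mod 7 = (1930 + 482 - 19 + 4) mod 7 = 2397 mod 7 = 3 -> Thursday (Mon=0 ... Sun=6)
Days before August (Jan-Jul): 212; offset = 212 + 6 - 1 = 217
Weekday index = (3 + 217) mod 7 = 3

Day of the week: Thursday


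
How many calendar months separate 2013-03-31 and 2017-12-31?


From March 2013 to December 2017
4 years * 12 = 48 months, plus 9 months = 57

57 months


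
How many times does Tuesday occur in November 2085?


November 2085 has 30 days
Anchor: Jan 1, 2085. With p = 2085 - 1 = 2084: (p + p//4 - p//100 + p//400) mod 7 = (2084 + 521 - 20 + 5) mod 7 = 2590 mod 7 = 0 -> Monday (Mon=0 ... Sun=6)
Days before November (Jan-Oct): 304; November 1 index = (0 + 304) mod 7 = 3 -> Thursday
First Tuesday is November 6
Tuesdays: 6, 13, 20, 27

4 Tuesdays


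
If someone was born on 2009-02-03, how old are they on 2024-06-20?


Birth: 2009-02-03
Reference: 2024-06-20
Year difference: 2024 - 2009 = 15

15 years old


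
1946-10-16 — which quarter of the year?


Month: October (month 10)
Q1: Jan-Mar, Q2: Apr-Jun, Q3: Jul-Sep, Q4: Oct-Dec

Q4


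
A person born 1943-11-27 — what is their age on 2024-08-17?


Birth: 1943-11-27
Reference: 2024-08-17
Year difference: 2024 - 1943 = 81
Birthday not yet reached in 2024, subtract 1

80 years old


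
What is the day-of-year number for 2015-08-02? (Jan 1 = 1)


Date: August 2, 2015
Days in months 1 through 7: 212
Plus 2 days in August

Day of year: 214


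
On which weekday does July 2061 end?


July 2061 has 31 days
Anchor: Jan 1, 2061. With p = 2061 - 1 = 2060: (p + p//4 - p//100 + p//400) mod 7 = (2060 + 515 - 20 + 5) mod 7 = 2560 mod 7 = 5 -> Saturday (Mon=0 ... Sun=6)
Days before July (Jan-Jun): 181; July 1 index = (5 + 181) mod 7 = 4 -> Friday
Last day offset: 31 - 1 = 30 days
Weekday index = (4 + 30) mod 7 = 6

Sunday, July 31


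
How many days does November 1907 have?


November 1907

30 days


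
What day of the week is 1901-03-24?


Date: March 24, 1901
Anchor: Jan 1, 1901. With p = 1901 - 1 = 1900: (p + p//4 - p//100 + p//400) mod 7 = (1900 + 475 - 19 + 4) mod 7 = 2360 mod 7 = 1 -> Tuesday (Mon=0 ... Sun=6)
Days before March (Jan-Feb): 59; offset = 59 + 24 - 1 = 82
Weekday index = (1 + 82) mod 7 = 6

Day of the week: Sunday


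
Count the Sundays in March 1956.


March 1956 has 31 days
Anchor: Jan 1, 1956. With p = 1956 - 1 = 1955: (p + p//4 - p//100 + p//400) mod 7 = (1955 + 488 - 19 + 4) mod 7 = 2428 mod 7 = 6 -> Sunday (Mon=0 ... Sun=6)
Days before March (Jan-Feb): 60; March 1 index = (6 + 60) mod 7 = 3 -> Thursday
First Sunday is March 4
Sundays: 4, 11, 18, 25

4 Sundays


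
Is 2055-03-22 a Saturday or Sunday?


Anchor: Jan 1, 2055. With p = 2055 - 1 = 2054: (p + p//4 - p//100 + p//400) mod 7 = (2054 + 513 - 20 + 5) mod 7 = 2552 mod 7 = 4 -> Friday (Mon=0 ... Sun=6)
Day of year: 81; offset = 80
Weekday index = (4 + 80) mod 7 = 0 -> Monday
Weekend days: Saturday, Sunday

No


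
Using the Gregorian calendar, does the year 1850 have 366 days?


Gregorian leap year rule: divisible by 4, but not by 100, unless also by 400.
1850 is not divisible by 4 -> not a leap year

No


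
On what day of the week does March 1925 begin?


Target: March 1, 1925
Anchor: Jan 1, 1925. With p = 1925 - 1 = 1924: (p + p//4 - p//100 + p//400) mod 7 = (1924 + 481 - 19 + 4) mod 7 = 2390 mod 7 = 3 -> Thursday (Mon=0 ... Sun=6)
Days before March (Jan-Feb): 59 days
Weekday index = (3 + 59) mod 7 = 6

Sunday


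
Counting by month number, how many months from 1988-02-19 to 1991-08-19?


From February 1988 to August 1991
3 years * 12 = 36 months, plus 6 months = 42

42 months


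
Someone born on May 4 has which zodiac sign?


Date: May 4
Conventional tropical zodiac dates: Taurus from April 20 onward; Gemini starts May 21
May 4 falls within the Taurus range

Taurus


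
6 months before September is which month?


September is month 9
9 - 6 = 3

March


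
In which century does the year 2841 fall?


Century = (year - 1) // 100 + 1
= (2841 - 1) // 100 + 1
= 2840 // 100 + 1
= 28 + 1

29th century


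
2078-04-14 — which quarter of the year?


Month: April (month 4)
Q1: Jan-Mar, Q2: Apr-Jun, Q3: Jul-Sep, Q4: Oct-Dec

Q2


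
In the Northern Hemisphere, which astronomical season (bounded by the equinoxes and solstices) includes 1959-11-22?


Date: November 22
Astronomical Autumn (approx.; exact equinox/solstice day varies by year): September 22 to December 20
November 22 falls within the Autumn window

Autumn


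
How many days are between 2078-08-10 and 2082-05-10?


From 2078-08-10 to 2082-05-10
2078-08-10: days before August = 31 + 28 + 31 + 30 + 31 + 30 + 31 = 212 (2078 is not a leap year); day of year = 212 + 10 = 222
2082-05-10: days before May = 31 + 28 + 31 + 30 = 120 (2082 is not a leap year); day of year = 120 + 10 = 130
Rest of 2078: 365 - 222 = 143
Full years 2079 (365), 2080 (366), 2081 (365): 1096
Total = 143 + 1096 + 130 = 1369

1369 days


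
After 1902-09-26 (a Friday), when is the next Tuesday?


Current: Friday
Target: Tuesday
Days ahead: 4

Next Tuesday: 1902-09-30


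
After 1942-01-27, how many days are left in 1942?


Day of year: 27 of 365
Remaining = 365 - 27

338 days


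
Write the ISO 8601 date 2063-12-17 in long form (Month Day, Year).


ISO 2063-12-17 parses as year=2063, month=12, day=17
Month 12 -> December

December 17, 2063


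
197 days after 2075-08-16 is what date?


Start: 2075-08-16, add 197 days
August 2075 has 31 days: 31 - 16 = 15 days to August 31 -> 182 left
September 2075 has 30 days -> 152 left
October 2075 has 31 days -> 121 left
November 2075 has 30 days -> 91 left
December 2075 has 31 days -> 60 left
January 2076 has 31 days -> 29 left
February 2076: 29 <= 29 -> lands on February 29

Result: 2076-02-29


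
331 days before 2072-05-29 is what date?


Start: 2072-05-29, subtract 331 days
Back 29 days from May 29 reaches April 30, 2072 -> 302 left
April 2072 has 30 days -> back to March 31, 2072 -> 272 left
March 2072 has 31 days -> back to February 29, 2072 -> 241 left
February 2072 has 29 days -> back to January 31, 2072 -> 212 left
January 2072 has 31 days -> back to December 31, 2071 -> 181 left
December 2071 has 31 days -> back to November 30, 2071 -> 150 left
November 2071 has 30 days -> back to October 31, 2071 -> 120 left
October 2071 has 31 days -> back to September 30, 2071 -> 89 left
September 2071 has 30 days -> back to August 31, 2071 -> 59 left
August 2071 has 31 days -> back to July 31, 2071 -> 28 left
July 2071: 31 - 28 = 3 -> lands on July 3

Result: 2071-07-03


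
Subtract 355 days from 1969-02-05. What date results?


Start: 1969-02-05, subtract 355 days
Back 5 days from February 5 reaches January 31, 1969 -> 350 left
January 1969 has 31 days -> back to December 31, 1968 -> 319 left
December 1968 has 31 days -> back to November 30, 1968 -> 288 left
November 1968 has 30 days -> back to October 31, 1968 -> 258 left
October 1968 has 31 days -> back to September 30, 1968 -> 227 left
September 1968 has 30 days -> back to August 31, 1968 -> 197 left
August 1968 has 31 days -> back to July 31, 1968 -> 166 left
July 1968 has 31 days -> back to June 30, 1968 -> 135 left
June 1968 has 30 days -> back to May 31, 1968 -> 105 left
May 1968 has 31 days -> back to April 30, 1968 -> 74 left
April 1968 has 30 days -> back to March 31, 1968 -> 44 left
March 1968 has 31 days -> back to February 29, 1968 -> 13 left
February 1968: 29 - 13 = 16 -> lands on February 16

Result: 1968-02-16


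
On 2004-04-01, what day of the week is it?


Date: April 1, 2004
Anchor: Jan 1, 2004. With p = 2004 - 1 = 2003: (p + p//4 - p//100 + p//400) mod 7 = (2003 + 500 - 20 + 5) mod 7 = 2488 mod 7 = 3 -> Thursday (Mon=0 ... Sun=6)
Days before April (Jan-Mar): 91; offset = 91 + 1 - 1 = 91
Weekday index = (3 + 91) mod 7 = 3

Day of the week: Thursday


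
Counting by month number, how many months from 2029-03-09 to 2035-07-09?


From March 2029 to July 2035
6 years * 12 = 72 months, plus 4 months = 76

76 months


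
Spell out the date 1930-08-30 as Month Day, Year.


ISO 1930-08-30 parses as year=1930, month=08, day=30
Month 8 -> August

August 30, 1930


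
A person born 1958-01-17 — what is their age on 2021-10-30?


Birth: 1958-01-17
Reference: 2021-10-30
Year difference: 2021 - 1958 = 63

63 years old


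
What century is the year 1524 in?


Century = (year - 1) // 100 + 1
= (1524 - 1) // 100 + 1
= 1523 // 100 + 1
= 15 + 1

16th century


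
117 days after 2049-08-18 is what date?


Start: 2049-08-18, add 117 days
August 2049 has 31 days: 31 - 18 = 13 days to August 31 -> 104 left
September 2049 has 30 days -> 74 left
October 2049 has 31 days -> 43 left
November 2049 has 30 days -> 13 left
December 2049: 13 <= 31 -> lands on December 13

Result: 2049-12-13


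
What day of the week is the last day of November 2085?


November 2085 has 30 days
Anchor: Jan 1, 2085. With p = 2085 - 1 = 2084: (p + p//4 - p//100 + p//400) mod 7 = (2084 + 521 - 20 + 5) mod 7 = 2590 mod 7 = 0 -> Monday (Mon=0 ... Sun=6)
Days before November (Jan-Oct): 304; November 1 index = (0 + 304) mod 7 = 3 -> Thursday
Last day offset: 30 - 1 = 29 days
Weekday index = (3 + 29) mod 7 = 4

Friday, November 30


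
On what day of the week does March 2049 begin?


Target: March 1, 2049
Anchor: Jan 1, 2049. With p = 2049 - 1 = 2048: (p + p//4 - p//100 + p//400) mod 7 = (2048 + 512 - 20 + 5) mod 7 = 2545 mod 7 = 4 -> Friday (Mon=0 ... Sun=6)
Days before March (Jan-Feb): 59 days
Weekday index = (4 + 59) mod 7 = 0

Monday
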